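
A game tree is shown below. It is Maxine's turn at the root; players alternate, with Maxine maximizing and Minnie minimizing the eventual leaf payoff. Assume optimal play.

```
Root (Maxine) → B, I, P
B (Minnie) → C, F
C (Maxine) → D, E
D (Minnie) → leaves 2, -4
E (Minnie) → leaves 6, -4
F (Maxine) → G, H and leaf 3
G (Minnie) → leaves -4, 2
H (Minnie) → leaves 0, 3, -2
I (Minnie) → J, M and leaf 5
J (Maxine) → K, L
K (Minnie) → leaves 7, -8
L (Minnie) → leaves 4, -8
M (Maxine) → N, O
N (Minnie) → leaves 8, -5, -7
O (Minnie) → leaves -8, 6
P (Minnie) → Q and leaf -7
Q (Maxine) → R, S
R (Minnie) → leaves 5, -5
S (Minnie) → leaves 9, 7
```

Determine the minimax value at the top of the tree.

-4

D (Minnie): min(2, -4) = -4
E (Minnie): min(6, -4) = -4
C (Maxine): max(-4, -4) = -4
G (Minnie): min(-4, 2) = -4
H (Minnie): min(0, 3, -2) = -2
F (Maxine): max(-4, -2, 3) = 3
B (Minnie): min(-4, 3) = -4
K (Minnie): min(7, -8) = -8
L (Minnie): min(4, -8) = -8
J (Maxine): max(-8, -8) = -8
N (Minnie): min(8, -5, -7) = -7
O (Minnie): min(-8, 6) = -8
M (Maxine): max(-7, -8) = -7
I (Minnie): min(-8, -7, 5) = -8
R (Minnie): min(5, -5) = -5
S (Minnie): min(9, 7) = 7
Q (Maxine): max(-5, 7) = 7
P (Minnie): min(7, -7) = -7
Root (Maxine): max(-4, -8, -7) = -4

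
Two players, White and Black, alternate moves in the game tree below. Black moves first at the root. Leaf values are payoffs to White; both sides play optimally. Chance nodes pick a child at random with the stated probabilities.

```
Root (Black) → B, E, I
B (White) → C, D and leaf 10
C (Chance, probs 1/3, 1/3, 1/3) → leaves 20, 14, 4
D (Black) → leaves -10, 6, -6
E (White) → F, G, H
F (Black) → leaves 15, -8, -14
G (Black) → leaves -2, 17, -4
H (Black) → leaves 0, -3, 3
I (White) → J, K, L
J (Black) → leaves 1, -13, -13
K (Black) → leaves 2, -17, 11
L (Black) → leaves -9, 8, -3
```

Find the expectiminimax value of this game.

-9

C (Chance): 1/3·20 + 1/3·14 + 1/3·4 = 12.67
D (Black): min(-10, 6, -6) = -10
B (White): max(12.67, -10, 10) = 12.67
F (Black): min(15, -8, -14) = -14
G (Black): min(-2, 17, -4) = -4
H (Black): min(0, -3, 3) = -3
E (White): max(-14, -4, -3) = -3
J (Black): min(1, -13, -13) = -13
K (Black): min(2, -17, 11) = -17
L (Black): min(-9, 8, -3) = -9
I (White): max(-13, -17, -9) = -9
Root (Black): min(12.67, -3, -9) = -9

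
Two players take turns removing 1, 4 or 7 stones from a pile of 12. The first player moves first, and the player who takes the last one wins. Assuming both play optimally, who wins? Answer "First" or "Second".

First

W/L table (W = player to move can force a win):
i:   0  1  2  3  4  5  6  7  8  9 10 11 12
     L  W  L  W  W  L  W  W  L  W  L  W  W
Position 12 is W, so the first player wins.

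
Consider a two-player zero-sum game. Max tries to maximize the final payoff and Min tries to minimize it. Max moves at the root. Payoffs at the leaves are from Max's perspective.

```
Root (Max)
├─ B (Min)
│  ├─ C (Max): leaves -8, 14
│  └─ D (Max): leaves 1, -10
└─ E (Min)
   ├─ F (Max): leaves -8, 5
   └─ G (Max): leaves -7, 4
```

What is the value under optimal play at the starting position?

4

C (Max): max(-8, 14) = 14
D (Max): max(1, -10) = 1
B (Min): min(14, 1) = 1
F (Max): max(-8, 5) = 5
G (Max): max(-7, 4) = 4
E (Min): min(5, 4) = 4
Root (Max): max(1, 4) = 4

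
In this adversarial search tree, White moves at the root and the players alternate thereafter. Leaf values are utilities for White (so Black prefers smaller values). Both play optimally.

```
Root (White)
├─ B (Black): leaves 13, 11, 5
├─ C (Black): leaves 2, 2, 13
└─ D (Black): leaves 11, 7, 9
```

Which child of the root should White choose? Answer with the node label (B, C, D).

B (Black): min(13, 11, 5) = 5
C (Black): min(2, 2, 13) = 2
D (Black): min(11, 7, 9) = 7
Root (White): max(5, 2, 7) = 7
White picks the child with the highest value: D (value 7).

D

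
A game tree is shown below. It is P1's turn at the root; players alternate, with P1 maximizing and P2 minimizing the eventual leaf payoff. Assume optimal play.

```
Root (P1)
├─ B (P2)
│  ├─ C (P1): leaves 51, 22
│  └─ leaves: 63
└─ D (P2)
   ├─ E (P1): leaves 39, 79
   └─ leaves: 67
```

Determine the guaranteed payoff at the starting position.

67

C (P1): max(51, 22) = 51
B (P2): min(51, 63) = 51
E (P1): max(39, 79) = 79
D (P2): min(79, 67) = 67
Root (P1): max(51, 67) = 67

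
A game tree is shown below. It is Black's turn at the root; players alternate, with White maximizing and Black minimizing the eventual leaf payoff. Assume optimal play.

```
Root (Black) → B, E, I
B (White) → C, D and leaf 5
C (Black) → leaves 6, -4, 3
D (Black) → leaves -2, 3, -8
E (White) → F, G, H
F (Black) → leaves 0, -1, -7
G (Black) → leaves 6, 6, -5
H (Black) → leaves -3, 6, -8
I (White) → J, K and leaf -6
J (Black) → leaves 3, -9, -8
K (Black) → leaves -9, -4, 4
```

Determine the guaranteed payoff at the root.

C (Black): min(6, -4, 3) = -4
D (Black): min(-2, 3, -8) = -8
B (White): max(-4, -8, 5) = 5
F (Black): min(0, -1, -7) = -7
G (Black): min(6, 6, -5) = -5
H (Black): min(-3, 6, -8) = -8
E (White): max(-7, -5, -8) = -5
J (Black): min(3, -9, -8) = -9
K (Black): min(-9, -4, 4) = -9
I (White): max(-9, -9, -6) = -6
Root (Black): min(5, -5, -6) = -6

-6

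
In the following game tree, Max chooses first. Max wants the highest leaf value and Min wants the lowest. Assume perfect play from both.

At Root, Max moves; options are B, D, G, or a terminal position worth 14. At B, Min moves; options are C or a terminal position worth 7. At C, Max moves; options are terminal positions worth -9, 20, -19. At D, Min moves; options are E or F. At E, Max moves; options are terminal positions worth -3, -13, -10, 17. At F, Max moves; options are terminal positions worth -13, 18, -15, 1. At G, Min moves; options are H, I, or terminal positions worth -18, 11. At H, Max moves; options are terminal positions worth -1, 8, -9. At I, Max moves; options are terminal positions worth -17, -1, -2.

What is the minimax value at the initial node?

C (Max): max(-9, 20, -19) = 20
B (Min): min(20, 7) = 7
E (Max): max(-3, -13, -10, 17) = 17
F (Max): max(-13, 18, -15, 1) = 18
D (Min): min(17, 18) = 17
H (Max): max(-1, 8, -9) = 8
I (Max): max(-17, -1, -2) = -1
G (Min): min(8, -1, -18, 11) = -18
Root (Max): max(7, 17, -18, 14) = 17

17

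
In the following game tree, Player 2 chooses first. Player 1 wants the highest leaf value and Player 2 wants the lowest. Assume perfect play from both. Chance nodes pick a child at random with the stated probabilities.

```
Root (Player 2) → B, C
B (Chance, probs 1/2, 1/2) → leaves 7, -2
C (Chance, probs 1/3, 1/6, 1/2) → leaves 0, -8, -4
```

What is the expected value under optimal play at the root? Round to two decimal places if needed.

-3.33

B (Chance): 1/2·7 + 1/2·-2 = 2.5
C (Chance): 1/3·0 + 1/6·-8 + 1/2·-4 = -3.33
Root (Player 2): min(2.5, -3.33) = -3.33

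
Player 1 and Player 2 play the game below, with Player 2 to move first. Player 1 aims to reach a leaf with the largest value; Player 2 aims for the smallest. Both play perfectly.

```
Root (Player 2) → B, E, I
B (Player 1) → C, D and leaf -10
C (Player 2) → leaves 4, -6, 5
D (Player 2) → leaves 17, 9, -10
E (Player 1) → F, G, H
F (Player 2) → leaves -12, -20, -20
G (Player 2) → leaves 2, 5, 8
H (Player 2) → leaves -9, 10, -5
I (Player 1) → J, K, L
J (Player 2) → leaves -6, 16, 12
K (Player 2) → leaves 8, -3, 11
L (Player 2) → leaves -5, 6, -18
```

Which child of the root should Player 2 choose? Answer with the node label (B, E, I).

B

C (Player 2): min(4, -6, 5) = -6
D (Player 2): min(17, 9, -10) = -10
B (Player 1): max(-6, -10, -10) = -6
F (Player 2): min(-12, -20, -20) = -20
G (Player 2): min(2, 5, 8) = 2
H (Player 2): min(-9, 10, -5) = -9
E (Player 1): max(-20, 2, -9) = 2
J (Player 2): min(-6, 16, 12) = -6
K (Player 2): min(8, -3, 11) = -3
L (Player 2): min(-5, 6, -18) = -18
I (Player 1): max(-6, -3, -18) = -3
Root (Player 2): min(-6, 2, -3) = -6
Player 2 picks the child with the lowest value: B (value -6).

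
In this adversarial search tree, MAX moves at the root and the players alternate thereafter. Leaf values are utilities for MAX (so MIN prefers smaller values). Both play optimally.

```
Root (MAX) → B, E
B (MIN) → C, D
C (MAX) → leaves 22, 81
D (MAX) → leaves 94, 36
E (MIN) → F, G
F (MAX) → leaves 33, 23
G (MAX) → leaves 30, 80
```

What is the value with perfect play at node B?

C: max(22, 81) = 81
D: max(94, 36) = 94
B: min(81, 94) = 81

81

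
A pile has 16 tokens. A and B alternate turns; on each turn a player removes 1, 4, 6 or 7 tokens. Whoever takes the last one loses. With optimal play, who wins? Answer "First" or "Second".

Second

Compute winning (W) and losing (L) positions by backward induction:
i:   0  1  2  3  4  5  6  7  8  9 10 11 12 13 14 15 16
     W  L  W  L  W  W  L  W  W  W  W  L  W  W  L  W  L
Position 16 is L, so the second player wins.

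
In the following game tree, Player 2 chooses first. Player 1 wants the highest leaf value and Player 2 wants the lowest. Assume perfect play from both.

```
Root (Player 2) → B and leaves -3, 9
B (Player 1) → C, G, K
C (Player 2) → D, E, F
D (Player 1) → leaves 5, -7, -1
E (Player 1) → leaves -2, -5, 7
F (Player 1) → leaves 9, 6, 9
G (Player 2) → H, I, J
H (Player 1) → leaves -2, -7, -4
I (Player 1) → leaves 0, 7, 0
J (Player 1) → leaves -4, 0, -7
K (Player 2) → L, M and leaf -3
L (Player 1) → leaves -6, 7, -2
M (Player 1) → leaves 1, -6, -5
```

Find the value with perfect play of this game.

-3

D (Player 1): max(5, -7, -1) = 5
E (Player 1): max(-2, -5, 7) = 7
F (Player 1): max(9, 6, 9) = 9
C (Player 2): min(5, 7, 9) = 5
H (Player 1): max(-2, -7, -4) = -2
I (Player 1): max(0, 7, 0) = 7
J (Player 1): max(-4, 0, -7) = 0
G (Player 2): min(-2, 7, 0) = -2
L (Player 1): max(-6, 7, -2) = 7
M (Player 1): max(1, -6, -5) = 1
K (Player 2): min(7, 1, -3) = -3
B (Player 1): max(5, -2, -3) = 5
Root (Player 2): min(5, -3, 9) = -3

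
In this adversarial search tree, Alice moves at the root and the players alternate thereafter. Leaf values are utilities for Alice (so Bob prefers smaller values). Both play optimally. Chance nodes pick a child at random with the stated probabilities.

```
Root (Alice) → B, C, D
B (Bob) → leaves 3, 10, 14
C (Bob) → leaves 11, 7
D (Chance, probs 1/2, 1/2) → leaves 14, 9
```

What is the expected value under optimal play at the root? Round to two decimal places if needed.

B (Bob): min(3, 10, 14) = 3
C (Bob): min(11, 7) = 7
D (Chance): 1/2·14 + 1/2·9 = 11.5
Root (Alice): max(3, 7, 11.5) = 11.5

11.5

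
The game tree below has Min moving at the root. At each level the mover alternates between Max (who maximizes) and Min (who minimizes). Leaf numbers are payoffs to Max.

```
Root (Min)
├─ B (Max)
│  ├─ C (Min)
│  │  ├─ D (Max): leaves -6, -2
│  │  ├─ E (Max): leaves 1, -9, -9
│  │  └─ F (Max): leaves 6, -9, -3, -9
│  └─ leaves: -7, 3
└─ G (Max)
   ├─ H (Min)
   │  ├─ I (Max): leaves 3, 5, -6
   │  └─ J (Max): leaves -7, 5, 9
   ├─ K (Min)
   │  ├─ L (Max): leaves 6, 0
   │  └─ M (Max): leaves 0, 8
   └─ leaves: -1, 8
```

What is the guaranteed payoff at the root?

3

D (Max): max(-6, -2) = -2
E (Max): max(1, -9, -9) = 1
F (Max): max(6, -9, -3, -9) = 6
C (Min): min(-2, 1, 6) = -2
B (Max): max(-2, -7, 3) = 3
I (Max): max(3, 5, -6) = 5
J (Max): max(-7, 5, 9) = 9
H (Min): min(5, 9) = 5
L (Max): max(6, 0) = 6
M (Max): max(0, 8) = 8
K (Min): min(6, 8) = 6
G (Max): max(5, 6, -1, 8) = 8
Root (Min): min(3, 8) = 3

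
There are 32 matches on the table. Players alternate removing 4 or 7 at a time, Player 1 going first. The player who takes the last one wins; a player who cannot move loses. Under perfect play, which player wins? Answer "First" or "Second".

First

Positions where the player to move wins (W) vs loses (L):
i:   0  1  2  3  4  5  6  7  8  9 10 11 12 13 14 15 16 17 18 19 20 21 22 23 24 25 26 27 28 29 30 31 32
     L  L  L  L  W  W  W  W  W  W  W  L  L  L  L  W  W  W  W  W  W  W  L  L  L  L  W  W  W  W  W  W  W
Position 32 is W, so the first player wins.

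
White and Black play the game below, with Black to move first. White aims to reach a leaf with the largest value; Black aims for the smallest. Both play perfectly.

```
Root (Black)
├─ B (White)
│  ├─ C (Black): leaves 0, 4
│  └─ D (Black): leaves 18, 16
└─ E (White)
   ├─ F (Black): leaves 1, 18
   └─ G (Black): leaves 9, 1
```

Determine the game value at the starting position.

1

C (Black): min(0, 4) = 0
D (Black): min(18, 16) = 16
B (White): max(0, 16) = 16
F (Black): min(1, 18) = 1
G (Black): min(9, 1) = 1
E (White): max(1, 1) = 1
Root (Black): min(16, 1) = 1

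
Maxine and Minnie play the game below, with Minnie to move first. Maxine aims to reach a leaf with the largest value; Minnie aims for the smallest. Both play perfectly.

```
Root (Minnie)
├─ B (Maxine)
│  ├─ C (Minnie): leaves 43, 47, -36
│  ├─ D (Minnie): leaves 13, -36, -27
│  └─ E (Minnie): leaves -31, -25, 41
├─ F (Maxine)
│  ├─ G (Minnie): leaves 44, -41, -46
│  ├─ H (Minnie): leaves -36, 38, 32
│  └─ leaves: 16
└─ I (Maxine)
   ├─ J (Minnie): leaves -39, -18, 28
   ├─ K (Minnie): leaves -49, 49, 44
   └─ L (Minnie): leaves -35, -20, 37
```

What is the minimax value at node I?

-35

J: min(-39, -18, 28) = -39
K: min(-49, 49, 44) = -49
L: min(-35, -20, 37) = -35
I: max(-39, -49, -35) = -35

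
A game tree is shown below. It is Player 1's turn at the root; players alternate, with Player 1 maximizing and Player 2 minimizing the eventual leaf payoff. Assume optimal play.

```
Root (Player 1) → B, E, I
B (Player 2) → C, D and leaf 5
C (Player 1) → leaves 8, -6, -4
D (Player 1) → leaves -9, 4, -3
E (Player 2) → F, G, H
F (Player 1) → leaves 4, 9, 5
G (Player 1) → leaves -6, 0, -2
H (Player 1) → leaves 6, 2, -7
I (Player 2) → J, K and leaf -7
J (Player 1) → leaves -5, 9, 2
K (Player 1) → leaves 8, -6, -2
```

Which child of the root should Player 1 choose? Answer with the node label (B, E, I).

B

C (Player 1): max(8, -6, -4) = 8
D (Player 1): max(-9, 4, -3) = 4
B (Player 2): min(8, 4, 5) = 4
F (Player 1): max(4, 9, 5) = 9
G (Player 1): max(-6, 0, -2) = 0
H (Player 1): max(6, 2, -7) = 6
E (Player 2): min(9, 0, 6) = 0
J (Player 1): max(-5, 9, 2) = 9
K (Player 1): max(8, -6, -2) = 8
I (Player 2): min(9, 8, -7) = -7
Root (Player 1): max(4, 0, -7) = 4
Player 1 picks the child with the highest value: B (value 4).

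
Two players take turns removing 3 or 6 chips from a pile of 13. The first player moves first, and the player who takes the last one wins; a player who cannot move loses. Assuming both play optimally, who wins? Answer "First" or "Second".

First

Compute winning (W) and losing (L) positions by backward induction:
i:   0  1  2  3  4  5  6  7  8  9 10 11 12 13
     L  L  L  W  W  W  W  W  W  L  L  L  W  W
Position 13 is W, so the first player wins.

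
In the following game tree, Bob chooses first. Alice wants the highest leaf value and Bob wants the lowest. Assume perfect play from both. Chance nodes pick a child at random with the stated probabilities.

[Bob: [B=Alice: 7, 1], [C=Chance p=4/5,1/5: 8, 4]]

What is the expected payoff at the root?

B (Alice): max(7, 1) = 7
C (Chance): 4/5·8 + 1/5·4 = 7.2
Root (Bob): min(7, 7.2) = 7

7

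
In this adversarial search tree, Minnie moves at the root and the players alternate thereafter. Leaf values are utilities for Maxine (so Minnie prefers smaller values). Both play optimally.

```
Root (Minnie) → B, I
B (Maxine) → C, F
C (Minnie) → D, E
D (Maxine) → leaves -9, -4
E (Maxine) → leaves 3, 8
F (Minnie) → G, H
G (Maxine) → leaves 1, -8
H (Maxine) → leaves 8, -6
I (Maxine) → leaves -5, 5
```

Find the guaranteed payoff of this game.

D (Maxine): max(-9, -4) = -4
E (Maxine): max(3, 8) = 8
C (Minnie): min(-4, 8) = -4
G (Maxine): max(1, -8) = 1
H (Maxine): max(8, -6) = 8
F (Minnie): min(1, 8) = 1
B (Maxine): max(-4, 1) = 1
I (Maxine): max(-5, 5) = 5
Root (Minnie): min(1, 5) = 1

1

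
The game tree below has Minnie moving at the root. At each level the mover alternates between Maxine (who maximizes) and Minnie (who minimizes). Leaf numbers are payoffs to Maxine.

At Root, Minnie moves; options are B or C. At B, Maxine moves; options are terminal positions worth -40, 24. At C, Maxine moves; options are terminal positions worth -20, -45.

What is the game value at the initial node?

-20

B (Maxine): max(-40, 24) = 24
C (Maxine): max(-20, -45) = -20
Root (Minnie): min(24, -20) = -20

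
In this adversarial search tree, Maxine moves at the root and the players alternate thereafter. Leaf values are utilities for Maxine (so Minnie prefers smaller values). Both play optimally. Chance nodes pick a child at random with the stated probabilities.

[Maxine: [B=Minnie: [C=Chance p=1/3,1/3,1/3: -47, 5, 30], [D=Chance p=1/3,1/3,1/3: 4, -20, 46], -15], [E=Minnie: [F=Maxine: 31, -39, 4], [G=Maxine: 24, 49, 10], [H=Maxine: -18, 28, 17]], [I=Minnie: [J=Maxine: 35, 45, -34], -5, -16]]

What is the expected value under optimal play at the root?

28

C (Chance): 1/3·-47 + 1/3·5 + 1/3·30 = -4
D (Chance): 1/3·4 + 1/3·-20 + 1/3·46 = 10
B (Minnie): min(-4, 10, -15) = -15
F (Maxine): max(31, -39, 4) = 31
G (Maxine): max(24, 49, 10) = 49
H (Maxine): max(-18, 28, 17) = 28
E (Minnie): min(31, 49, 28) = 28
J (Maxine): max(35, 45, -34) = 45
I (Minnie): min(45, -5, -16) = -16
Root (Maxine): max(-15, 28, -16) = 28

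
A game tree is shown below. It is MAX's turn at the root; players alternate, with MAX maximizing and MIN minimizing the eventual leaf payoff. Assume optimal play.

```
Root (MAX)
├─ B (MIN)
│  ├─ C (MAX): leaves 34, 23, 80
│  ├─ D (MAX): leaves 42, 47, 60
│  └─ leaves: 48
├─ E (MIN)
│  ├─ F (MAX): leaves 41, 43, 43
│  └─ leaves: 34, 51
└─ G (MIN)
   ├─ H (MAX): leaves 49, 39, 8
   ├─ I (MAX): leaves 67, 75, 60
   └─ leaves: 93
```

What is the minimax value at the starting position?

49

C (MAX): max(34, 23, 80) = 80
D (MAX): max(42, 47, 60) = 60
B (MIN): min(80, 60, 48) = 48
F (MAX): max(41, 43, 43) = 43
E (MIN): min(43, 34, 51) = 34
H (MAX): max(49, 39, 8) = 49
I (MAX): max(67, 75, 60) = 75
G (MIN): min(49, 75, 93) = 49
Root (MAX): max(48, 34, 49) = 49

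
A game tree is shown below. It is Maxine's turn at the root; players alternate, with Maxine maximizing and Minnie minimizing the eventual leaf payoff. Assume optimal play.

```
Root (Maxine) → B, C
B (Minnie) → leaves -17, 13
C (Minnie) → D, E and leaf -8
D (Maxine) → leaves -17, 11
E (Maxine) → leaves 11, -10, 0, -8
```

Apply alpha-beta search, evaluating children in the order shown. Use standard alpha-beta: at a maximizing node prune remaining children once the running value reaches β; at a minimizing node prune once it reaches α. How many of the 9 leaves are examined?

6

B [α=-∞,β=+∞]: v=-17
D [α=-17,β=+∞]: v=11
E [α=-17,β=11]: v=11 after child 1 ≥ β → β-cutoff, skip 3
C [α=-17,β=+∞]: v=-8
Root [α=-∞,β=+∞]: v=-8
Leaves evaluated: 6 of 9.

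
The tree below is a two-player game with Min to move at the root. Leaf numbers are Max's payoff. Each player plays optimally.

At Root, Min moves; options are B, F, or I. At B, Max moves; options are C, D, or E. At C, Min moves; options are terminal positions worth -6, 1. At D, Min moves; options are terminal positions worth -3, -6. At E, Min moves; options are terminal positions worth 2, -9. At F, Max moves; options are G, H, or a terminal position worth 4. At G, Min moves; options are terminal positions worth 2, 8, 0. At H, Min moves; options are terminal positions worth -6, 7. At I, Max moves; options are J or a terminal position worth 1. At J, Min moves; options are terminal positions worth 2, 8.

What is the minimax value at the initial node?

-6

C (Min): min(-6, 1) = -6
D (Min): min(-3, -6) = -6
E (Min): min(2, -9) = -9
B (Max): max(-6, -6, -9) = -6
G (Min): min(2, 8, 0) = 0
H (Min): min(-6, 7) = -6
F (Max): max(0, -6, 4) = 4
J (Min): min(2, 8) = 2
I (Max): max(2, 1) = 2
Root (Min): min(-6, 4, 2) = -6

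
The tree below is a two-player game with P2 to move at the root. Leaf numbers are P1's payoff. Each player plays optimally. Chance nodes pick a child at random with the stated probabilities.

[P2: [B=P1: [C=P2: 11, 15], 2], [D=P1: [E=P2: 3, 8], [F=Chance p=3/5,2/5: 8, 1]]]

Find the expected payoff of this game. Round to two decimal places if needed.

C (P2): min(11, 15) = 11
B (P1): max(11, 2) = 11
E (P2): min(3, 8) = 3
F (Chance): 3/5·8 + 2/5·1 = 5.2
D (P1): max(3, 5.2) = 5.2
Root (P2): min(11, 5.2) = 5.2

5.2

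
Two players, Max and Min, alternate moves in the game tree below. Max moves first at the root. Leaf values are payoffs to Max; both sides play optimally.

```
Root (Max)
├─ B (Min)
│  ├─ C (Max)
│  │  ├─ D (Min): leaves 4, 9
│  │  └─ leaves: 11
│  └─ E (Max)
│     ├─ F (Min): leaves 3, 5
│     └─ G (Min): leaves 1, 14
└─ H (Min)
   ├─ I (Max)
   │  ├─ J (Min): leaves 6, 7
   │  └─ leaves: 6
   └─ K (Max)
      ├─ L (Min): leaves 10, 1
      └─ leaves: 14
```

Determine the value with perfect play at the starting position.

D (Min): min(4, 9) = 4
C (Max): max(4, 11) = 11
F (Min): min(3, 5) = 3
G (Min): min(1, 14) = 1
E (Max): max(3, 1) = 3
B (Min): min(11, 3) = 3
J (Min): min(6, 7) = 6
I (Max): max(6, 6) = 6
L (Min): min(10, 1) = 1
K (Max): max(1, 14) = 14
H (Min): min(6, 14) = 6
Root (Max): max(3, 6) = 6

6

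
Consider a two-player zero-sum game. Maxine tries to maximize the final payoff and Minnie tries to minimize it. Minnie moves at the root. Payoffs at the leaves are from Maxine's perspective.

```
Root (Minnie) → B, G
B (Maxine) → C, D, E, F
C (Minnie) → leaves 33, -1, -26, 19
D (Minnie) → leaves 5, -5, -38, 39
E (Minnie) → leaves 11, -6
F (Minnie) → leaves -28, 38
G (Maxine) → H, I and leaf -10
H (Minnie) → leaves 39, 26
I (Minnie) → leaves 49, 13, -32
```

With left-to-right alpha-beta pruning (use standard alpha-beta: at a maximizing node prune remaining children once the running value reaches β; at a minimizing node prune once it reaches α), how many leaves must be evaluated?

12

C [α=-∞,β=+∞]: v=-26
D [α=-26,β=+∞]: v=-38 after child 3 ≤ α → α-cutoff, skip 1
E [α=-26,β=+∞]: v=-6
F [α=-6,β=+∞]: v=-28 after child 1 ≤ α → α-cutoff, skip 1
B [α=-∞,β=+∞]: v=-6
H [α=-∞,β=-6]: v=26
G [α=-∞,β=-6]: v=26 after child 1 ≥ β → β-cutoff, skip 2
Root [α=-∞,β=+∞]: v=-6
Leaves evaluated: 12 of 18.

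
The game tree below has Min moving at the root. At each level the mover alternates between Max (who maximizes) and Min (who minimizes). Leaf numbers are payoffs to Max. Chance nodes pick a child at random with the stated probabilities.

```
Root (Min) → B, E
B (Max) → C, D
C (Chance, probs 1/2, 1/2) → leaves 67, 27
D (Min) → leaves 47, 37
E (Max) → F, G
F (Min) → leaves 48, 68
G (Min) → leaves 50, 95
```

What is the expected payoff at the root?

C (Chance): 1/2·67 + 1/2·27 = 47
D (Min): min(47, 37) = 37
B (Max): max(47, 37) = 47
F (Min): min(48, 68) = 48
G (Min): min(50, 95) = 50
E (Max): max(48, 50) = 50
Root (Min): min(47, 50) = 47

47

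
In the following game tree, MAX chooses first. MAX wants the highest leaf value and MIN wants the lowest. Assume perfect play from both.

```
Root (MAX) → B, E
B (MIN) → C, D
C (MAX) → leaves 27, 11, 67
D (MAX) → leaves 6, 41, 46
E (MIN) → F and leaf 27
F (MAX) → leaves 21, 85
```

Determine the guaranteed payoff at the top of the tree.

46

C (MAX): max(27, 11, 67) = 67
D (MAX): max(6, 41, 46) = 46
B (MIN): min(67, 46) = 46
F (MAX): max(21, 85) = 85
E (MIN): min(85, 27) = 27
Root (MAX): max(46, 27) = 46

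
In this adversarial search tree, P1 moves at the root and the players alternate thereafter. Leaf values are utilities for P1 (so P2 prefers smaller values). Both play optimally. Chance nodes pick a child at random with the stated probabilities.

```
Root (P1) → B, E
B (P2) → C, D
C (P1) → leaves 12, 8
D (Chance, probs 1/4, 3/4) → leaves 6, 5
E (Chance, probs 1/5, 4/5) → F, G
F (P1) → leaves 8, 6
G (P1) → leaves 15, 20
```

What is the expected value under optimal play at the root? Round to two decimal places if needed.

C (P1): max(12, 8) = 12
D (Chance): 1/4·6 + 3/4·5 = 5.25
B (P2): min(12, 5.25) = 5.25
F (P1): max(8, 6) = 8
G (P1): max(15, 20) = 20
E (Chance): 1/5·8 + 4/5·20 = 17.6
Root (P1): max(5.25, 17.6) = 17.6

17.6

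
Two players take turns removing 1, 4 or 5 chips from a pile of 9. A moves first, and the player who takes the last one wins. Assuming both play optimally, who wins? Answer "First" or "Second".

Mark each pile size as W (mover wins) or L (mover loses):
i:   0  1  2  3  4  5  6  7  8  9
     L  W  L  W  W  W  W  W  L  W
Position 9 is W, so the first player wins.

First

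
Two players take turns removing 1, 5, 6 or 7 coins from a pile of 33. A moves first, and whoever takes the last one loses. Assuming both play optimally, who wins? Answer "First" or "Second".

Positions where the player to move wins (W) vs loses (L):
i:   0  1  2  3  4  5  6  7  8  9 10 11 12 13 14 15 16 17 18 19 20 21 22 23 24 25 26 27 28 29 30 31 32 33
     W  L  W  L  W  L  W  W  W  W  W  W  W  L  W  L  W  L  W  W  W  W  W  W  W  L  W  L  W  L  W  W  W  W
Position 33 is W, so the first player wins.

First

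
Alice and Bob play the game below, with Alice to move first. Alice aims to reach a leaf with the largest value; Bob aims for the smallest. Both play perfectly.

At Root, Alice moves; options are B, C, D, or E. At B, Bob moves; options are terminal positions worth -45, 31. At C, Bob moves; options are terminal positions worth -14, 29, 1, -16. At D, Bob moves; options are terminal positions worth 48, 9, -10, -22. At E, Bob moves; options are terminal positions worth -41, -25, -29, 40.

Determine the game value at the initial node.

-16

B (Bob): min(-45, 31) = -45
C (Bob): min(-14, 29, 1, -16) = -16
D (Bob): min(48, 9, -10, -22) = -22
E (Bob): min(-41, -25, -29, 40) = -41
Root (Alice): max(-45, -16, -22, -41) = -16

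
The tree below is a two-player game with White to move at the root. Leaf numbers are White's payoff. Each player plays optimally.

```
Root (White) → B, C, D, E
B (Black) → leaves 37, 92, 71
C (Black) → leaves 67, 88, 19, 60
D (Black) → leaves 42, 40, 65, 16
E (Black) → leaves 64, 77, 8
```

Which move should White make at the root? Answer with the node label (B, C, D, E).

B

B (Black): min(37, 92, 71) = 37
C (Black): min(67, 88, 19, 60) = 19
D (Black): min(42, 40, 65, 16) = 16
E (Black): min(64, 77, 8) = 8
Root (White): max(37, 19, 16, 8) = 37
White picks the child with the highest value: B (value 37).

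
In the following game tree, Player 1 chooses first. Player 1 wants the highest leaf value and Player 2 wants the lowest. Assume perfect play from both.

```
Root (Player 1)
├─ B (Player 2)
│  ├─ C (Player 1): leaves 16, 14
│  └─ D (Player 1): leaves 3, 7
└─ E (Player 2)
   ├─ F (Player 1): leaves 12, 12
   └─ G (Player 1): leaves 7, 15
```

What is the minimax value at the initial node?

C (Player 1): max(16, 14) = 16
D (Player 1): max(3, 7) = 7
B (Player 2): min(16, 7) = 7
F (Player 1): max(12, 12) = 12
G (Player 1): max(7, 15) = 15
E (Player 2): min(12, 15) = 12
Root (Player 1): max(7, 12) = 12

12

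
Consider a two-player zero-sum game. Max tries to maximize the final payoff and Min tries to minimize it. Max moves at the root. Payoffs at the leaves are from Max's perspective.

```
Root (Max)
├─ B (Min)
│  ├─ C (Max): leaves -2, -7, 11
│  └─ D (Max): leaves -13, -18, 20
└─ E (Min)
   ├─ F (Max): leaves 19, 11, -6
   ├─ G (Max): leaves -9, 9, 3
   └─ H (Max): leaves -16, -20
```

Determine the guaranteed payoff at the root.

C (Max): max(-2, -7, 11) = 11
D (Max): max(-13, -18, 20) = 20
B (Min): min(11, 20) = 11
F (Max): max(19, 11, -6) = 19
G (Max): max(-9, 9, 3) = 9
H (Max): max(-16, -20) = -16
E (Min): min(19, 9, -16) = -16
Root (Max): max(11, -16) = 11

11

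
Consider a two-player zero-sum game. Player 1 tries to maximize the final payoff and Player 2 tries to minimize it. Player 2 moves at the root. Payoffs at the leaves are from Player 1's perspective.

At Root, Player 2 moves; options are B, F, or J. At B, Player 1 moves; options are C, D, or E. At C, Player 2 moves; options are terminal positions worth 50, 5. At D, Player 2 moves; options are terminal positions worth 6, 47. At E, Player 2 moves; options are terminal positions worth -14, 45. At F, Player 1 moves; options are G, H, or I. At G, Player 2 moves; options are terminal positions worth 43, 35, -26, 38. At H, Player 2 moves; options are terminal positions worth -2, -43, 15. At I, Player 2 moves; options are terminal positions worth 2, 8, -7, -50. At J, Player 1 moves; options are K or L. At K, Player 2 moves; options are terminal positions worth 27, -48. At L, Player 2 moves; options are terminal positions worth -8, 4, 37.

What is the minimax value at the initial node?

C (Player 2): min(50, 5) = 5
D (Player 2): min(6, 47) = 6
E (Player 2): min(-14, 45) = -14
B (Player 1): max(5, 6, -14) = 6
G (Player 2): min(43, 35, -26, 38) = -26
H (Player 2): min(-2, -43, 15) = -43
I (Player 2): min(2, 8, -7, -50) = -50
F (Player 1): max(-26, -43, -50) = -26
K (Player 2): min(27, -48) = -48
L (Player 2): min(-8, 4, 37) = -8
J (Player 1): max(-48, -8) = -8
Root (Player 2): min(6, -26, -8) = -26

-26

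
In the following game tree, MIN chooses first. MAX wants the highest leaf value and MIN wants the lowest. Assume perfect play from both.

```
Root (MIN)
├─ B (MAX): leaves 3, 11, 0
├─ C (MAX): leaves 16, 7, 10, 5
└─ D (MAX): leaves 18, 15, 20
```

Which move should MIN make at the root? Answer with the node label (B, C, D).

B (MAX): max(3, 11, 0) = 11
C (MAX): max(16, 7, 10, 5) = 16
D (MAX): max(18, 15, 20) = 20
Root (MIN): min(11, 16, 20) = 11
MIN picks the child with the lowest value: B (value 11).

B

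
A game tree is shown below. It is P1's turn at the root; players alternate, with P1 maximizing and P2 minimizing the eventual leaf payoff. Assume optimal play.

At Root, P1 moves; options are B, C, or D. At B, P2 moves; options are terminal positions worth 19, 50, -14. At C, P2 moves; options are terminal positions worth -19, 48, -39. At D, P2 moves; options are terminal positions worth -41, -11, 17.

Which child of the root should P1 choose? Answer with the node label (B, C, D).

B (P2): min(19, 50, -14) = -14
C (P2): min(-19, 48, -39) = -39
D (P2): min(-41, -11, 17) = -41
Root (P1): max(-14, -39, -41) = -14
P1 picks the child with the highest value: B (value -14).

B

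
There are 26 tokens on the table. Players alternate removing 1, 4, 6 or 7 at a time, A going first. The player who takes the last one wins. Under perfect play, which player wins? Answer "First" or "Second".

Mark each pile size as W (mover wins) or L (mover loses):
i:   0  1  2  3  4  5  6  7  8  9 10 11 12 13 14 15 16 17 18 19 20 21 22 23 24 25 26
     L  W  L  W  W  L  W  W  W  W  L  W  W  L  W  L  W  W  L  W  W  W  W  L  W  W  L
Position 26 is L, so the second player wins.

Second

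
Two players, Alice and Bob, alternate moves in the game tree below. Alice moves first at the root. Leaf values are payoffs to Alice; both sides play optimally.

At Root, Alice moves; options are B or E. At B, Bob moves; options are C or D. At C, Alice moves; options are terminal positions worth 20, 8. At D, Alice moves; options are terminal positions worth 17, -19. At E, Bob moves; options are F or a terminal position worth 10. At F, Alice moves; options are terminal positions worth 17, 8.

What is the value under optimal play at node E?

10

F: max(17, 8) = 17
E: min(17, 10) = 10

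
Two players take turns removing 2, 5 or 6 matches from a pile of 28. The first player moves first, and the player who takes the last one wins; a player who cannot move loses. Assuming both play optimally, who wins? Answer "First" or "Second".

First

Compute winning (W) and losing (L) positions by backward induction:
i:   0  1  2  3  4  5  6  7  8  9 10 11 12 13 14 15 16 17 18 19 20 21 22 23 24 25 26 27 28
     L  L  W  W  L  W  W  W  L  W  W  L  L  W  W  L  W  W  W  L  W  W  L  L  W  W  L  W  W
Position 28 is W, so the first player wins.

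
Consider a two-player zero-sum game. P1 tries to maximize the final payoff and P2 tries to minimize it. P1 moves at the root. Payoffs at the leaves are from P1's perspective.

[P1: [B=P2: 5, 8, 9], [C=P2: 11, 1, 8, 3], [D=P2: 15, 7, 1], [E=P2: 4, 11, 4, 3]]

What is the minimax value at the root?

B (P2): min(5, 8, 9) = 5
C (P2): min(11, 1, 8, 3) = 1
D (P2): min(15, 7, 1) = 1
E (P2): min(4, 11, 4, 3) = 3
Root (P1): max(5, 1, 1, 3) = 5

5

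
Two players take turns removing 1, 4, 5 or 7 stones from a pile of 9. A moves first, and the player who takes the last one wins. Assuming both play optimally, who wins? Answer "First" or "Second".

i:   0  1  2  3  4  5  6  7  8  9
     L  W  L  W  W  W  W  W  L  W
Position 9 is W, so the first player wins.

First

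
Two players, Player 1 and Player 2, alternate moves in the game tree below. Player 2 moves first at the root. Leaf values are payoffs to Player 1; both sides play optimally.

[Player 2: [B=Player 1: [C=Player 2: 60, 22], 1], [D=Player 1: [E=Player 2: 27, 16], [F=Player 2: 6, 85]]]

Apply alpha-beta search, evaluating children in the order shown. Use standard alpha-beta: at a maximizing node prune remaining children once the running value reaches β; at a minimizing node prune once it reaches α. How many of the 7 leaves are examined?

6

C [α=-∞,β=+∞]: v=22
B [α=-∞,β=+∞]: v=22
E [α=-∞,β=22]: v=16
F [α=16,β=22]: v=6 after child 1 ≤ α → α-cutoff, skip 1
D [α=-∞,β=22]: v=16
Root [α=-∞,β=+∞]: v=16
Leaves evaluated: 6 of 7.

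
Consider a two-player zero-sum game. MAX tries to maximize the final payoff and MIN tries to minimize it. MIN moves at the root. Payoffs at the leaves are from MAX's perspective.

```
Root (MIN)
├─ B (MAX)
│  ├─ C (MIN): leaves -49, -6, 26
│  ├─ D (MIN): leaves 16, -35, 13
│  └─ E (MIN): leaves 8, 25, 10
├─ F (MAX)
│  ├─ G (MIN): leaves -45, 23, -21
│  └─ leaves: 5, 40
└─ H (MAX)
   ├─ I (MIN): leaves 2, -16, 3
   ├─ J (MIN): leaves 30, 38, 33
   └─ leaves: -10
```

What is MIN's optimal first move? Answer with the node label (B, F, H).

B

C (MIN): min(-49, -6, 26) = -49
D (MIN): min(16, -35, 13) = -35
E (MIN): min(8, 25, 10) = 8
B (MAX): max(-49, -35, 8) = 8
G (MIN): min(-45, 23, -21) = -45
F (MAX): max(-45, 5, 40) = 40
I (MIN): min(2, -16, 3) = -16
J (MIN): min(30, 38, 33) = 30
H (MAX): max(-16, 30, -10) = 30
Root (MIN): min(8, 40, 30) = 8
MIN picks the child with the lowest value: B (value 8).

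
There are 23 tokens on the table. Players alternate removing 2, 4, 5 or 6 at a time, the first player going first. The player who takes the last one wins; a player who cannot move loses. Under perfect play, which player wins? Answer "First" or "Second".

Mark each pile size as W (mover wins) or L (mover loses):
i:   0  1  2  3  4  5  6  7  8  9 10 11 12 13 14 15 16 17 18 19 20 21 22 23
     L  L  W  W  W  W  W  W  L  L  W  W  W  W  W  W  L  L  W  W  W  W  W  W
Position 23 is W, so the first player wins.

First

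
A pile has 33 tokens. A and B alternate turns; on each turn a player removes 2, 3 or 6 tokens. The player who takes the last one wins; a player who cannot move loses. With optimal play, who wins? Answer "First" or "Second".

Positions where the player to move wins (W) vs loses (L):
i:   0  1  2  3  4  5  6  7  8  9 10 11 12 13 14 15 16 17 18 19 20 21 22 23 24 25 26 27 28 29 30 31 32 33
     L  L  W  W  W  L  W  W  W  L  L  W  W  W  L  W  W  W  L  L  W  W  W  L  W  W  W  L  L  W  W  W  L  W
Position 33 is W, so the first player wins.

First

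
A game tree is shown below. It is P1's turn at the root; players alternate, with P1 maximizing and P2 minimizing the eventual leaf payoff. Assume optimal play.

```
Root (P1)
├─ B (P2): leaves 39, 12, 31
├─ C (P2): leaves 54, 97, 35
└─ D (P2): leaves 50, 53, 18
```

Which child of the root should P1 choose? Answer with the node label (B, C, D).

C

B (P2): min(39, 12, 31) = 12
C (P2): min(54, 97, 35) = 35
D (P2): min(50, 53, 18) = 18
Root (P1): max(12, 35, 18) = 35
P1 picks the child with the highest value: C (value 35).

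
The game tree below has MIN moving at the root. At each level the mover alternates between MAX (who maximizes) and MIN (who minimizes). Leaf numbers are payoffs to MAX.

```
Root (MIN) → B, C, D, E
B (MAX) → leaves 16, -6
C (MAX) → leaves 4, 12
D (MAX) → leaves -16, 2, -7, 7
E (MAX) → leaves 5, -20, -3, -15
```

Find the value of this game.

B (MAX): max(16, -6) = 16
C (MAX): max(4, 12) = 12
D (MAX): max(-16, 2, -7, 7) = 7
E (MAX): max(5, -20, -3, -15) = 5
Root (MIN): min(16, 12, 7, 5) = 5

5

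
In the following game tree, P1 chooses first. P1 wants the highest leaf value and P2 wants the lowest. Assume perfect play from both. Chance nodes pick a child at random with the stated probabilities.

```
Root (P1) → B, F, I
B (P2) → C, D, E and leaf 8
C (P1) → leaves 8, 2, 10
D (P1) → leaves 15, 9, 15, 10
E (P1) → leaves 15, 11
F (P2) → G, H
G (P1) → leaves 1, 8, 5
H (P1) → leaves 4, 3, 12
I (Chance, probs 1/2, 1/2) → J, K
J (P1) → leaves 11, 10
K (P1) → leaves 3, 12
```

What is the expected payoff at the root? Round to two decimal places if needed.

11.5

C (P1): max(8, 2, 10) = 10
D (P1): max(15, 9, 15, 10) = 15
E (P1): max(15, 11) = 15
B (P2): min(10, 15, 15, 8) = 8
G (P1): max(1, 8, 5) = 8
H (P1): max(4, 3, 12) = 12
F (P2): min(8, 12) = 8
J (P1): max(11, 10) = 11
K (P1): max(3, 12) = 12
I (Chance): 1/2·11 + 1/2·12 = 11.5
Root (P1): max(8, 8, 11.5) = 11.5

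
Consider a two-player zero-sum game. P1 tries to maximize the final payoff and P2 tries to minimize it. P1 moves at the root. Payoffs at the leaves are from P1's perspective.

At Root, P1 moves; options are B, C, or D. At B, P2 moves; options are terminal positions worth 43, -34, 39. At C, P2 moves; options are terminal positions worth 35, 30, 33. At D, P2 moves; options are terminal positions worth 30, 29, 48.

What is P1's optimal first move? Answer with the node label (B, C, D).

B (P2): min(43, -34, 39) = -34
C (P2): min(35, 30, 33) = 30
D (P2): min(30, 29, 48) = 29
Root (P1): max(-34, 30, 29) = 30
P1 picks the child with the highest value: C (value 30).

C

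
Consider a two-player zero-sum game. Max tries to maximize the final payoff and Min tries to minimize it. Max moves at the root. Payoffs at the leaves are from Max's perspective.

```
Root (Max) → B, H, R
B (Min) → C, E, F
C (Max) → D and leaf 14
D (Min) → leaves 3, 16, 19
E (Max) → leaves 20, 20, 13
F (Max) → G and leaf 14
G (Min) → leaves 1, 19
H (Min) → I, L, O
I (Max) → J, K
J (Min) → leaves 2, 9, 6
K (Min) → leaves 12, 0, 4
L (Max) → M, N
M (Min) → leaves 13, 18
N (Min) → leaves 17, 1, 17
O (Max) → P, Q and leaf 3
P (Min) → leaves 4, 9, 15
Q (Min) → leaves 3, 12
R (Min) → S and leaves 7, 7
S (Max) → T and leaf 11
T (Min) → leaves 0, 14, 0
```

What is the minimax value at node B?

14

D: min(3, 16, 19) = 3
C: max(3, 14) = 14
E: max(20, 20, 13) = 20
G: min(1, 19) = 1
F: max(1, 14) = 14
B: min(14, 20, 14) = 14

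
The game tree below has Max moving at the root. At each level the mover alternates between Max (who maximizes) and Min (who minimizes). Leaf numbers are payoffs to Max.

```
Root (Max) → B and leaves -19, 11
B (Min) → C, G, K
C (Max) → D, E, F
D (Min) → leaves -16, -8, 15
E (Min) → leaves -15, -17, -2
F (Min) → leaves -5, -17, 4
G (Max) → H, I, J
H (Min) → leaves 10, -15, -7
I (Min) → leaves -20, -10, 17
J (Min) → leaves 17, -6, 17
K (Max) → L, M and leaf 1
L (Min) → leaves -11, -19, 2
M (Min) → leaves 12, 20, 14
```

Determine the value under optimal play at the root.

11

D (Min): min(-16, -8, 15) = -16
E (Min): min(-15, -17, -2) = -17
F (Min): min(-5, -17, 4) = -17
C (Max): max(-16, -17, -17) = -16
H (Min): min(10, -15, -7) = -15
I (Min): min(-20, -10, 17) = -20
J (Min): min(17, -6, 17) = -6
G (Max): max(-15, -20, -6) = -6
L (Min): min(-11, -19, 2) = -19
M (Min): min(12, 20, 14) = 12
K (Max): max(-19, 12, 1) = 12
B (Min): min(-16, -6, 12) = -16
Root (Max): max(-16, -19, 11) = 11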